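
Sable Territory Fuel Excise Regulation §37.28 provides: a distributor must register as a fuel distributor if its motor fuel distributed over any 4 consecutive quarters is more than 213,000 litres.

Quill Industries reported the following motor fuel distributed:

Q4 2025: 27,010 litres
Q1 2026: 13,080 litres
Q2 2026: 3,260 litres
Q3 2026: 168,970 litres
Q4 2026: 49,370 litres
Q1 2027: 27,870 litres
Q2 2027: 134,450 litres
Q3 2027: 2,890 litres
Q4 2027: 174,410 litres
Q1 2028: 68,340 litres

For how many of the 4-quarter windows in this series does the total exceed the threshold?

6

Q4 2025–Q3 2026: 27,010 litres + 13,080 litres + 3,260 litres + 168,970 litres = 212,320 litres (under)
Q1 2026–Q4 2026: 13,080 litres + 3,260 litres + 168,970 litres + 49,370 litres = 234,680 litres (over)
Q2 2026–Q1 2027: 3,260 litres + 168,970 litres + 49,370 litres + 27,870 litres = 249,470 litres (over)
Q3 2026–Q2 2027: 168,970 litres + 49,370 litres + 27,870 litres + 134,450 litres = 380,660 litres (over)
Q4 2026–Q3 2027: 49,370 litres + 27,870 litres + 134,450 litres + 2,890 litres = 214,580 litres (over)
Q1 2027–Q4 2027: 27,870 litres + 134,450 litres + 2,890 litres + 174,410 litres = 339,620 litres (over)
Q2 2027–Q1 2028: 134,450 litres + 2,890 litres + 174,410 litres + 68,340 litres = 380,090 litres (over)
6 windows exceed the threshold.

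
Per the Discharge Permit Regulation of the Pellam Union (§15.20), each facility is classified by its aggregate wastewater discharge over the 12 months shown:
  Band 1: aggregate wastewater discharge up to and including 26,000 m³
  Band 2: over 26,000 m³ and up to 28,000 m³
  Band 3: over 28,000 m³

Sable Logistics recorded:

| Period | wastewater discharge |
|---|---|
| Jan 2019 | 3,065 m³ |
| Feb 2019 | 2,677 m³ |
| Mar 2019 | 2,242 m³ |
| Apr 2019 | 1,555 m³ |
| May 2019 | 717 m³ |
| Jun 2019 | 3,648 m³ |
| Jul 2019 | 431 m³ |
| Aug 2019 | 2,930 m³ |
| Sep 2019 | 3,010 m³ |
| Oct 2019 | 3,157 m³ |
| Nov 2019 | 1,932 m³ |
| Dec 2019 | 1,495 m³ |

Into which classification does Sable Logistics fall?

Aggregate wastewater discharge: 3,065 m³ + 2,677 m³ + 2,242 m³ + 1,555 m³ + 717 m³ + 3,648 m³ + 431 m³ + 2,930 m³ + 3,010 m³ + 3,157 m³ + 1,932 m³ + 1,495 m³ = 26,859 m³.
26,000 m³ < 26,859 m³ ≤ 28,000 m³, so Band 2 applies.

Band 2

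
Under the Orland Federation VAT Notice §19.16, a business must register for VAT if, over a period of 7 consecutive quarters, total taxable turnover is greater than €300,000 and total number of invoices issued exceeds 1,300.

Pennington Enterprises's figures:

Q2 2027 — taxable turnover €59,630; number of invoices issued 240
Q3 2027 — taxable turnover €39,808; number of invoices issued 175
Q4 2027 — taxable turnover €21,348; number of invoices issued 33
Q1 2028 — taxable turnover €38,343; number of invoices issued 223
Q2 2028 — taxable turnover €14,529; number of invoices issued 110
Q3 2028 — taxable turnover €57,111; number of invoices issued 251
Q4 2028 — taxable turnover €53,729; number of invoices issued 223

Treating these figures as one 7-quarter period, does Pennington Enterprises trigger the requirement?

No

Total taxable turnover: €59,630 + €39,808 + €21,348 + €38,343 + €14,529 + €57,111 + €53,729 = €284,498 (≤ €300,000).
Total number of invoices issued: 240 + 175 + 33 + 223 + 110 + 251 + 223 = 1,255 (≤ 1,300).
The test is 'and': the rule requires both, and at least one is not exceeded.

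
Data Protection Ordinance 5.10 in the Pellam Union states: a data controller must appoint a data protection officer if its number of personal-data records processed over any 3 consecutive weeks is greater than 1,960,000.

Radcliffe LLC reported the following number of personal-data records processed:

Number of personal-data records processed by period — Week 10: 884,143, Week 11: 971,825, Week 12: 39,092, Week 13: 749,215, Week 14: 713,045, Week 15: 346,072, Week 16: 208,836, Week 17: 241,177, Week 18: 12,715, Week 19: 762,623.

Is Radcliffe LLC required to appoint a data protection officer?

No

Week 10–Week 12: 884,143 + 971,825 + 39,092 = 1,895,060 (under)
Week 11–Week 13: 971,825 + 39,092 + 749,215 = 1,760,132 (under)
Week 12–Week 14: 39,092 + 749,215 + 713,045 = 1,501,352 (under)
Week 13–Week 15: 749,215 + 713,045 + 346,072 = 1,808,332 (under)
Week 14–Week 16: 713,045 + 346,072 + 208,836 = 1,267,953 (under)
Week 15–Week 17: 346,072 + 208,836 + 241,177 = 796,085 (under)
Week 16–Week 18: 208,836 + 241,177 + 12,715 = 462,728 (under)
Week 17–Week 19: 241,177 + 12,715 + 762,623 = 1,016,515 (under)
No window exceeds 1,960,000.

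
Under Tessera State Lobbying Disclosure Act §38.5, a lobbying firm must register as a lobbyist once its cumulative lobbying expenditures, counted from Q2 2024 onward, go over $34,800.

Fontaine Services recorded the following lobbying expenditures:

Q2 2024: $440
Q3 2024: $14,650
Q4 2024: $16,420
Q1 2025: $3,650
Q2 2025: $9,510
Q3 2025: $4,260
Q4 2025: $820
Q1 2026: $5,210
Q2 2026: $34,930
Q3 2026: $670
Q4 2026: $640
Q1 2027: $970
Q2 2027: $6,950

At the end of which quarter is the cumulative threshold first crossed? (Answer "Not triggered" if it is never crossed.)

Through Q2 2024: $440
Through Q3 2024: $15,090
Through Q4 2024: $31,510
Through Q1 2025: $35,160 ← exceeds threshold

Q1 2025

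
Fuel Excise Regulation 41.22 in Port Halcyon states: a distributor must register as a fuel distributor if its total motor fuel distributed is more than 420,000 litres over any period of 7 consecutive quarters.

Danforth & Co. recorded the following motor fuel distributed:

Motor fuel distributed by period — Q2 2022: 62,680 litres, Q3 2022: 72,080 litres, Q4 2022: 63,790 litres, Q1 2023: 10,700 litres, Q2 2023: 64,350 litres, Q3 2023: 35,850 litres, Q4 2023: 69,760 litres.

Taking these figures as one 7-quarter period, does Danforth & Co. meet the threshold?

Total motor fuel distributed: 62,680 litres + 72,080 litres + 63,790 litres + 10,700 litres + 64,350 litres + 35,850 litres + 69,760 litres = 379,210 litres.
379,210 litres ≤ 420,000 litres, so the threshold is not exceeded.

No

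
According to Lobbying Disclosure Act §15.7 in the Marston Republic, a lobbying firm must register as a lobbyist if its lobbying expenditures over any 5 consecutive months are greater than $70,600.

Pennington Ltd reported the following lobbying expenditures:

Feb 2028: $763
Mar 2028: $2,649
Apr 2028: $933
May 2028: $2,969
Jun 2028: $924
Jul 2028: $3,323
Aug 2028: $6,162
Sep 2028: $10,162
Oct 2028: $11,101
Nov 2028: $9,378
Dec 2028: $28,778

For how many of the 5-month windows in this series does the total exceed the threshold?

0

Feb 2028–Jun 2028: $763 + $2,649 + $933 + $2,969 + $924 = $8,238 (under)
Mar 2028–Jul 2028: $2,649 + $933 + $2,969 + $924 + $3,323 = $10,798 (under)
Apr 2028–Aug 2028: $933 + $2,969 + $924 + $3,323 + $6,162 = $14,311 (under)
May 2028–Sep 2028: $2,969 + $924 + $3,323 + $6,162 + $10,162 = $23,540 (under)
Jun 2028–Oct 2028: $924 + $3,323 + $6,162 + $10,162 + $11,101 = $31,672 (under)
Jul 2028–Nov 2028: $3,323 + $6,162 + $10,162 + $11,101 + $9,378 = $40,126 (under)
Aug 2028–Dec 2028: $6,162 + $10,162 + $11,101 + $9,378 + $28,778 = $65,581 (under)
0 windows exceed the threshold.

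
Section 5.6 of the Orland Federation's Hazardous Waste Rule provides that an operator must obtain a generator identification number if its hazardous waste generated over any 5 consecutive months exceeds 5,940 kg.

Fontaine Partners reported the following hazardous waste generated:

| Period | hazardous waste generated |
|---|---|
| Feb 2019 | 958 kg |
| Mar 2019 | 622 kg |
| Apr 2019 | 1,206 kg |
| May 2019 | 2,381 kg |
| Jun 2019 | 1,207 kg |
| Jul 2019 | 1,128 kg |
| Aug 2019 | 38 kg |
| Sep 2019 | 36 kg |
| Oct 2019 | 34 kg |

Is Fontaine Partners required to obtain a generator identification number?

Feb 2019–Jun 2019: 958 kg + 622 kg + 1,206 kg + 2,381 kg + 1,207 kg = 6,374 kg (over)
Mar 2019–Jul 2019: 622 kg + 1,206 kg + 2,381 kg + 1,207 kg + 1,128 kg = 6,544 kg (over)
Apr 2019–Aug 2019: 1,206 kg + 2,381 kg + 1,207 kg + 1,128 kg + 38 kg = 5,960 kg (over)
May 2019–Sep 2019: 2,381 kg + 1,207 kg + 1,128 kg + 38 kg + 36 kg = 4,790 kg (under)
Jun 2019–Oct 2019: 1,207 kg + 1,128 kg + 38 kg + 36 kg + 34 kg = 2,443 kg (under)
At least one window exceeds 5,940 kg.

Yes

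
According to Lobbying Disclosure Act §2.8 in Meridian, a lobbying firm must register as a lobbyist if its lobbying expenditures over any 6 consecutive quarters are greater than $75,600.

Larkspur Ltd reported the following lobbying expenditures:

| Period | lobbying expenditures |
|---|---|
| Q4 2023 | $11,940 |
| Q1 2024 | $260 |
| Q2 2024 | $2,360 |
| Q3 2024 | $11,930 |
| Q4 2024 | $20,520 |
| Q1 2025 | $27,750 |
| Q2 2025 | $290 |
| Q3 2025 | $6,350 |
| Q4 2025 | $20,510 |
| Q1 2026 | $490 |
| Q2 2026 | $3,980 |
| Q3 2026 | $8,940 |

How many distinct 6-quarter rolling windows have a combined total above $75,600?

Q4 2023–Q1 2025: $11,940 + $260 + $2,360 + $11,930 + $20,520 + $27,750 = $74,760 (under)
Q1 2024–Q2 2025: $260 + $2,360 + $11,930 + $20,520 + $27,750 + $290 = $63,110 (under)
Q2 2024–Q3 2025: $2,360 + $11,930 + $20,520 + $27,750 + $290 + $6,350 = $69,200 (under)
Q3 2024–Q4 2025: $11,930 + $20,520 + $27,750 + $290 + $6,350 + $20,510 = $87,350 (over)
Q4 2024–Q1 2026: $20,520 + $27,750 + $290 + $6,350 + $20,510 + $490 = $75,910 (over)
Q1 2025–Q2 2026: $27,750 + $290 + $6,350 + $20,510 + $490 + $3,980 = $59,370 (under)
Q2 2025–Q3 2026: $290 + $6,350 + $20,510 + $490 + $3,980 + $8,940 = $40,560 (under)
2 windows exceed the threshold.

2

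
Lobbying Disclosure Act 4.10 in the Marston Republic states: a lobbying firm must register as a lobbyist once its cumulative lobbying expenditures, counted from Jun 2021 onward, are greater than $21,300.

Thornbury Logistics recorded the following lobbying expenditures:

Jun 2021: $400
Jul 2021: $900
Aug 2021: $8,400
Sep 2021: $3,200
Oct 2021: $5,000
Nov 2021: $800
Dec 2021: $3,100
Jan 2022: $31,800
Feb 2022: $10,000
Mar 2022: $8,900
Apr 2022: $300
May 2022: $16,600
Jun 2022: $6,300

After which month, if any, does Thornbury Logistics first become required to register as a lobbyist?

Dec 2021

Through Jun 2021: $400
Through Jul 2021: $1,300
Through Aug 2021: $9,700
Through Sep 2021: $12,900
Through Oct 2021: $17,900
Through Nov 2021: $18,700
Through Dec 2021: $21,800 ← exceeds threshold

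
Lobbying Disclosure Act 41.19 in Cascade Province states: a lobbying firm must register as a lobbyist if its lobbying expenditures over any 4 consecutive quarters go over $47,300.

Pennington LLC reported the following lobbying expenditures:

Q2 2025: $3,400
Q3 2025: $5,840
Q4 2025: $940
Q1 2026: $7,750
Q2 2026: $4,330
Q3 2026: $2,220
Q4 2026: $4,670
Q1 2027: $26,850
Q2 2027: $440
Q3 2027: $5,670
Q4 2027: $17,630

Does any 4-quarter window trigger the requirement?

Q2 2025–Q1 2026: $3,400 + $5,840 + $940 + $7,750 = $17,930 (under)
Q3 2025–Q2 2026: $5,840 + $940 + $7,750 + $4,330 = $18,860 (under)
Q4 2025–Q3 2026: $940 + $7,750 + $4,330 + $2,220 = $15,240 (under)
Q1 2026–Q4 2026: $7,750 + $4,330 + $2,220 + $4,670 = $18,970 (under)
Q2 2026–Q1 2027: $4,330 + $2,220 + $4,670 + $26,850 = $38,070 (under)
Q3 2026–Q2 2027: $2,220 + $4,670 + $26,850 + $440 = $34,180 (under)
Q4 2026–Q3 2027: $4,670 + $26,850 + $440 + $5,670 = $37,630 (under)
Q1 2027–Q4 2027: $26,850 + $440 + $5,670 + $17,630 = $50,590 (over)
At least one window exceeds $47,300.

Yes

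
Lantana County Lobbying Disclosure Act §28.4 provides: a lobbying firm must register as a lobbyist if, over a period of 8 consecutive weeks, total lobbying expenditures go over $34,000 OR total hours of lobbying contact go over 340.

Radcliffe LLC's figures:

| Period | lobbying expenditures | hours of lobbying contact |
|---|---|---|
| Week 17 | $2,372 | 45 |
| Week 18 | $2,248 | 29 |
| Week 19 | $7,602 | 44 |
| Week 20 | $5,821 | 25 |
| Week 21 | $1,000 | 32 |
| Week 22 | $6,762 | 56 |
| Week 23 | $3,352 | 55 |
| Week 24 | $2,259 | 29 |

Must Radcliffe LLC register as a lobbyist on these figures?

Total lobbying expenditures: $2,372 + $2,248 + $7,602 + $5,821 + $1,000 + $6,762 + $3,352 + $2,259 = $31,416 (≤ $34,000).
Total hours of lobbying contact: 45 + 29 + 44 + 25 + 32 + 56 + 55 + 29 = 315 (≤ 340).
The test is 'or': neither threshold is exceeded.

No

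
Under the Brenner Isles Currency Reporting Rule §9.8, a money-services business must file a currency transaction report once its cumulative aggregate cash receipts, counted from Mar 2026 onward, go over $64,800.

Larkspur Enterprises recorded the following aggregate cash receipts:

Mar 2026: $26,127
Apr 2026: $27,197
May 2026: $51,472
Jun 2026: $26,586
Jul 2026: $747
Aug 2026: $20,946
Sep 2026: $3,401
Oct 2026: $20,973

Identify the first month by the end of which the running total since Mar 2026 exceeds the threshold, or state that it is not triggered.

Through Mar 2026: $26,127
Through Apr 2026: $53,324
Through May 2026: $104,796 ← exceeds threshold

May 2026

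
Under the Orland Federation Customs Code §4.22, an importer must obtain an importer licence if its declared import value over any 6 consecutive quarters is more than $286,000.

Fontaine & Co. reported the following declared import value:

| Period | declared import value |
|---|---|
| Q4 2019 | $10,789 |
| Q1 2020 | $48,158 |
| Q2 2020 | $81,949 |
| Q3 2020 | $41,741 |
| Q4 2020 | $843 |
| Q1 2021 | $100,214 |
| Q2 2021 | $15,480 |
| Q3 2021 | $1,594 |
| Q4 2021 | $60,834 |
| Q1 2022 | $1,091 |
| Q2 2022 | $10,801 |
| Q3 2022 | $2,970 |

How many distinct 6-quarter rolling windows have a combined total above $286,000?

1

Q4 2019–Q1 2021: $10,789 + $48,158 + $81,949 + $41,741 + $843 + $100,214 = $283,694 (under)
Q1 2020–Q2 2021: $48,158 + $81,949 + $41,741 + $843 + $100,214 + $15,480 = $288,385 (over)
Q2 2020–Q3 2021: $81,949 + $41,741 + $843 + $100,214 + $15,480 + $1,594 = $241,821 (under)
Q3 2020–Q4 2021: $41,741 + $843 + $100,214 + $15,480 + $1,594 + $60,834 = $220,706 (under)
Q4 2020–Q1 2022: $843 + $100,214 + $15,480 + $1,594 + $60,834 + $1,091 = $180,056 (under)
Q1 2021–Q2 2022: $100,214 + $15,480 + $1,594 + $60,834 + $1,091 + $10,801 = $190,014 (under)
Q2 2021–Q3 2022: $15,480 + $1,594 + $60,834 + $1,091 + $10,801 + $2,970 = $92,770 (under)
1 window exceeds the threshold.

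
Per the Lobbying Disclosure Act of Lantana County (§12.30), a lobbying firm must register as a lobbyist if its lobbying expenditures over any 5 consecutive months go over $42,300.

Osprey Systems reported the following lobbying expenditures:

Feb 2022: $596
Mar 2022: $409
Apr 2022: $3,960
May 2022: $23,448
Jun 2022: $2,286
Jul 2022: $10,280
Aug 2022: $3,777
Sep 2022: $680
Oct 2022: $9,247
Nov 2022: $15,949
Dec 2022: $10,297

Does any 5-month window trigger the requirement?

Yes

Feb 2022–Jun 2022: $596 + $409 + $3,960 + $23,448 + $2,286 = $30,699 (under)
Mar 2022–Jul 2022: $409 + $3,960 + $23,448 + $2,286 + $10,280 = $40,383 (under)
Apr 2022–Aug 2022: $3,960 + $23,448 + $2,286 + $10,280 + $3,777 = $43,751 (over)
May 2022–Sep 2022: $23,448 + $2,286 + $10,280 + $3,777 + $680 = $40,471 (under)
Jun 2022–Oct 2022: $2,286 + $10,280 + $3,777 + $680 + $9,247 = $26,270 (under)
Jul 2022–Nov 2022: $10,280 + $3,777 + $680 + $9,247 + $15,949 = $39,933 (under)
Aug 2022–Dec 2022: $3,777 + $680 + $9,247 + $15,949 + $10,297 = $39,950 (under)
At least one window exceeds $42,300.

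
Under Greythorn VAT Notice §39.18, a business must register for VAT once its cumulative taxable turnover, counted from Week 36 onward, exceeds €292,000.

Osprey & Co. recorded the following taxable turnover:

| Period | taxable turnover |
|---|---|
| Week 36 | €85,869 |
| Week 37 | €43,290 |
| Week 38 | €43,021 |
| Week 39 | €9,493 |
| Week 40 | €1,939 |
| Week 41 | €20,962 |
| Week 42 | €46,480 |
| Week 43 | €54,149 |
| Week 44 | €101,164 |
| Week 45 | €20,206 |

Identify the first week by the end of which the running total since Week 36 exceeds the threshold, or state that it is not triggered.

Week 43

Through Week 36: €85,869
Through Week 37: €129,159
Through Week 38: €172,180
Through Week 39: €181,673
Through Week 40: €183,612
Through Week 41: €204,574
Through Week 42: €251,054
Through Week 43: €305,203 ← exceeds threshold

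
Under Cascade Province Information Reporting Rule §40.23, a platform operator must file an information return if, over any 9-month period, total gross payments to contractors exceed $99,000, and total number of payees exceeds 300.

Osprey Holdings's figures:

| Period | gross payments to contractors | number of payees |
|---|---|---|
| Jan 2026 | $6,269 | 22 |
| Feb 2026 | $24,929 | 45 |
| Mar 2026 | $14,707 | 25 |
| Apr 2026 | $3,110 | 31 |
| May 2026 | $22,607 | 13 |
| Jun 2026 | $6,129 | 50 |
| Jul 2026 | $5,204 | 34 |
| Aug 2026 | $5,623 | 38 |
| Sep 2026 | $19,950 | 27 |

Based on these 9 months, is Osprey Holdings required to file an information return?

Total gross payments to contractors: $6,269 + $24,929 + $14,707 + $3,110 + $22,607 + $6,129 + $5,204 + $5,623 + $19,950 = $108,528 (> $99,000).
Total number of payees: 22 + 45 + 25 + 31 + 13 + 50 + 34 + 38 + 27 = 285 (≤ 300).
The test is 'and': the rule requires both, and at least one is not exceeded.

No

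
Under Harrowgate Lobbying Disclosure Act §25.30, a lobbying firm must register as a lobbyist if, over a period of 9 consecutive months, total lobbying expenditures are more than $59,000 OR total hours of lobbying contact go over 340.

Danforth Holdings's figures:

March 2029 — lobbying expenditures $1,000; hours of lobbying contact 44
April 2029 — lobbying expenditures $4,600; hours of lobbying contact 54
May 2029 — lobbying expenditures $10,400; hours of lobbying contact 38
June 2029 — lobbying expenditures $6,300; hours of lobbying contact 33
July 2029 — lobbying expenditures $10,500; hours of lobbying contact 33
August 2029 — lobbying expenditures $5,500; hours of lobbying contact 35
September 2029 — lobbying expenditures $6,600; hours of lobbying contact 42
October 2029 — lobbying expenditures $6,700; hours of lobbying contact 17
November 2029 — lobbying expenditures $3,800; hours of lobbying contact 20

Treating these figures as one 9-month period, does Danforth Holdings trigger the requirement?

No

Total lobbying expenditures: $1,000 + $4,600 + $10,400 + $6,300 + $10,500 + $5,500 + $6,600 + $6,700 + $3,800 = $55,400 (≤ $59,000).
Total hours of lobbying contact: 44 + 54 + 38 + 33 + 33 + 35 + 42 + 17 + 20 = 316 (≤ 340).
The test is 'or': neither threshold is exceeded.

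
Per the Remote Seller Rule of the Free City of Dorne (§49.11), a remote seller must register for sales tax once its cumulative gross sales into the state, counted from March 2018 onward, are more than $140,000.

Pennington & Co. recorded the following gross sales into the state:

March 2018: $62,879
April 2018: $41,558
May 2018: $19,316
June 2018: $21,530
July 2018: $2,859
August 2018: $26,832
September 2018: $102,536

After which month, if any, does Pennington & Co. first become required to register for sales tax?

June 2018

Through March 2018: $62,879
Through April 2018: $104,437
Through May 2018: $123,753
Through June 2018: $145,283 ← exceeds threshold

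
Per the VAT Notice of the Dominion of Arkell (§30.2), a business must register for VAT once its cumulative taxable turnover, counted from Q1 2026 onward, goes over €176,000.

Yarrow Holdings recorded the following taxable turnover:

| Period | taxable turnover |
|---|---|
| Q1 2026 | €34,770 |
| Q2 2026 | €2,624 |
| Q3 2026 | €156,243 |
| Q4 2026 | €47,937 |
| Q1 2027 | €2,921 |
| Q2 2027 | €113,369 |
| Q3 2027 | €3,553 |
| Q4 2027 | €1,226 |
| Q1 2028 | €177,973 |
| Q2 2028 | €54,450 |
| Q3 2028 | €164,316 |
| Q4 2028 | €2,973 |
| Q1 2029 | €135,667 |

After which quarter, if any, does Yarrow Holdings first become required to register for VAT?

Through Q1 2026: €34,770
Through Q2 2026: €37,394
Through Q3 2026: €193,637 ← exceeds threshold

Q3 2026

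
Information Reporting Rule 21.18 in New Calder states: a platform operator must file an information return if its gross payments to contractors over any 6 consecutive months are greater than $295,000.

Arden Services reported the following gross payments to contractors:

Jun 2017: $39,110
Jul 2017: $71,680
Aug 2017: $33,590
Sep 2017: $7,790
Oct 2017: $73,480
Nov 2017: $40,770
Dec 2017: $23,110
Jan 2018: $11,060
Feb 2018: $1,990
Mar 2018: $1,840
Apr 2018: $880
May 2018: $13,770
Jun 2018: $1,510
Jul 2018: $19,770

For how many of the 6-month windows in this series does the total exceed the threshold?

Jun 2017–Nov 2017: $39,110 + $71,680 + $33,590 + $7,790 + $73,480 + $40,770 = $266,420 (under)
Jul 2017–Dec 2017: $71,680 + $33,590 + $7,790 + $73,480 + $40,770 + $23,110 = $250,420 (under)
Aug 2017–Jan 2018: $33,590 + $7,790 + $73,480 + $40,770 + $23,110 + $11,060 = $189,800 (under)
Sep 2017–Feb 2018: $7,790 + $73,480 + $40,770 + $23,110 + $11,060 + $1,990 = $158,200 (under)
Oct 2017–Mar 2018: $73,480 + $40,770 + $23,110 + $11,060 + $1,990 + $1,840 = $152,250 (under)
Nov 2017–Apr 2018: $40,770 + $23,110 + $11,060 + $1,990 + $1,840 + $880 = $79,650 (under)
Dec 2017–May 2018: $23,110 + $11,060 + $1,990 + $1,840 + $880 + $13,770 = $52,650 (under)
Jan 2018–Jun 2018: $11,060 + $1,990 + $1,840 + $880 + $13,770 + $1,510 = $31,050 (under)
Feb 2018–Jul 2018: $1,990 + $1,840 + $880 + $13,770 + $1,510 + $19,770 = $39,760 (under)
0 windows exceed the threshold.

0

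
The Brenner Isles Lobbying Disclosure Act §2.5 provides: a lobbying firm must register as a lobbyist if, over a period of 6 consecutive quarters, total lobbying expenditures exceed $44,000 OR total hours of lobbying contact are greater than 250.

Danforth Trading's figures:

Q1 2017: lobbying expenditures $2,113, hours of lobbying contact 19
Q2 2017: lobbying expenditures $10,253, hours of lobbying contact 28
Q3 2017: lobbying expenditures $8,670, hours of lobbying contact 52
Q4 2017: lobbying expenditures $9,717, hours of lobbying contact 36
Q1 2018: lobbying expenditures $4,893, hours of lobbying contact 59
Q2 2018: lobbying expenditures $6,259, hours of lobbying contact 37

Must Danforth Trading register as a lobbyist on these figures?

No

Total lobbying expenditures: $2,113 + $10,253 + $8,670 + $9,717 + $4,893 + $6,259 = $41,905 (≤ $44,000).
Total hours of lobbying contact: 19 + 28 + 52 + 36 + 59 + 37 = 231 (≤ 250).
The test is 'or': neither threshold is exceeded.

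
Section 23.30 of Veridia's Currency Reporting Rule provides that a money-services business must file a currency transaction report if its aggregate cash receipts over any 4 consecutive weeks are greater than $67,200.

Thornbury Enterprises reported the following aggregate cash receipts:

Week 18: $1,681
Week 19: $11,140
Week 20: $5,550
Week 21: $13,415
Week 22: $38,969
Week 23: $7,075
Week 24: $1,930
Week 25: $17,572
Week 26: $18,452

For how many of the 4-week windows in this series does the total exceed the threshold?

Week 18–Week 21: $1,681 + $11,140 + $5,550 + $13,415 = $31,786 (under)
Week 19–Week 22: $11,140 + $5,550 + $13,415 + $38,969 = $69,074 (over)
Week 20–Week 23: $5,550 + $13,415 + $38,969 + $7,075 = $65,009 (under)
Week 21–Week 24: $13,415 + $38,969 + $7,075 + $1,930 = $61,389 (under)
Week 22–Week 25: $38,969 + $7,075 + $1,930 + $17,572 = $65,546 (under)
Week 23–Week 26: $7,075 + $1,930 + $17,572 + $18,452 = $45,029 (under)
1 window exceeds the threshold.

1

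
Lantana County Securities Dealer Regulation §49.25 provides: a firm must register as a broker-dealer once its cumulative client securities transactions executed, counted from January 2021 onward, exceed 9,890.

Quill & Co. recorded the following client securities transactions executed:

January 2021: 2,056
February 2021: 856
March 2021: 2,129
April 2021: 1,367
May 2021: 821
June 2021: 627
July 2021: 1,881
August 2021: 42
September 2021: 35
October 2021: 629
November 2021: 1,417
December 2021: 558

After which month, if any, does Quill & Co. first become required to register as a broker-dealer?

October 2021

Through January 2021: 2,056
Through February 2021: 2,912
Through March 2021: 5,041
Through April 2021: 6,408
Through May 2021: 7,229
Through June 2021: 7,856
Through July 2021: 9,737
Through August 2021: 9,779
Through September 2021: 9,814
Through October 2021: 10,443 ← exceeds threshold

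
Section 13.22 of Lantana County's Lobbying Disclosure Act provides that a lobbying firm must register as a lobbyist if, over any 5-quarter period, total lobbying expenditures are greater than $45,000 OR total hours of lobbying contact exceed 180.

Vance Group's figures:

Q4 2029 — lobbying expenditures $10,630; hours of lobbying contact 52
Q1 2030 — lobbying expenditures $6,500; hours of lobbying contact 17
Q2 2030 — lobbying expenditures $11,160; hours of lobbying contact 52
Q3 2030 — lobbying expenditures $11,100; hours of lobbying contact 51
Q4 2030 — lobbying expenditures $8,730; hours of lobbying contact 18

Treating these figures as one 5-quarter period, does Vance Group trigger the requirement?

Total lobbying expenditures: $10,630 + $6,500 + $11,160 + $11,100 + $8,730 = $48,120 (> $45,000).
Total hours of lobbying contact: 52 + 17 + 52 + 51 + 18 = 190 (> 180).
The test is 'or': at least one threshold is exceeded.

Yes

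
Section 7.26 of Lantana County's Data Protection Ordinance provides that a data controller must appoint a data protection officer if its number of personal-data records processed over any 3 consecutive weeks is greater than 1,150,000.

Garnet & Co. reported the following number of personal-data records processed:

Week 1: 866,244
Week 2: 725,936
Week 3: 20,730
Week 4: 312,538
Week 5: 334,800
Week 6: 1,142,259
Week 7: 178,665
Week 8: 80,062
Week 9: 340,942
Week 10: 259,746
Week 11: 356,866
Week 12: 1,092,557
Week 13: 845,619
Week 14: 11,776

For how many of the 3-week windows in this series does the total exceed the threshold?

7

Week 1–Week 3: 866,244 + 725,936 + 20,730 = 1,612,910 (over)
Week 2–Week 4: 725,936 + 20,730 + 312,538 = 1,059,204 (under)
Week 3–Week 5: 20,730 + 312,538 + 334,800 = 668,068 (under)
Week 4–Week 6: 312,538 + 334,800 + 1,142,259 = 1,789,597 (over)
Week 5–Week 7: 334,800 + 1,142,259 + 178,665 = 1,655,724 (over)
Week 6–Week 8: 1,142,259 + 178,665 + 80,062 = 1,400,986 (over)
Week 7–Week 9: 178,665 + 80,062 + 340,942 = 599,669 (under)
Week 8–Week 10: 80,062 + 340,942 + 259,746 = 680,750 (under)
Week 9–Week 11: 340,942 + 259,746 + 356,866 = 957,554 (under)
Week 10–Week 12: 259,746 + 356,866 + 1,092,557 = 1,709,169 (over)
Week 11–Week 13: 356,866 + 1,092,557 + 845,619 = 2,295,042 (over)
Week 12–Week 14: 1,092,557 + 845,619 + 11,776 = 1,949,952 (over)
7 windows exceed the threshold.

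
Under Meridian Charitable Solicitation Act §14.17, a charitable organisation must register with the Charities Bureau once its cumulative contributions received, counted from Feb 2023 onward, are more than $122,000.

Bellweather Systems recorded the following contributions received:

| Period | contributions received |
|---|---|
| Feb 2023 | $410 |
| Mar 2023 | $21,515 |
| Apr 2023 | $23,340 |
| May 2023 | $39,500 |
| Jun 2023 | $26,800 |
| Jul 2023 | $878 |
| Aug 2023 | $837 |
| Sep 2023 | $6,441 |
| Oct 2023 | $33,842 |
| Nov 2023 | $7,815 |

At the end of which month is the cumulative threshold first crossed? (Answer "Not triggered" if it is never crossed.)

Through Feb 2023: $410
Through Mar 2023: $21,925
Through Apr 2023: $45,265
Through May 2023: $84,765
Through Jun 2023: $111,565
Through Jul 2023: $112,443
Through Aug 2023: $113,280
Through Sep 2023: $119,721
Through Oct 2023: $153,563 ← exceeds threshold

Oct 2023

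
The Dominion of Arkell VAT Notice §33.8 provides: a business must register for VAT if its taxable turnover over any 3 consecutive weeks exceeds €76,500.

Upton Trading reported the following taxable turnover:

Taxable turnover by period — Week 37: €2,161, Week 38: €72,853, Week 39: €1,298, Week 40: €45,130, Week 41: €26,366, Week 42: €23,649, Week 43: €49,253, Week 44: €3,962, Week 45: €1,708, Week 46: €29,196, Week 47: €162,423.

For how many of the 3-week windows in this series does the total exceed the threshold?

Week 37–Week 39: €2,161 + €72,853 + €1,298 = €76,312 (under)
Week 38–Week 40: €72,853 + €1,298 + €45,130 = €119,281 (over)
Week 39–Week 41: €1,298 + €45,130 + €26,366 = €72,794 (under)
Week 40–Week 42: €45,130 + €26,366 + €23,649 = €95,145 (over)
Week 41–Week 43: €26,366 + €23,649 + €49,253 = €99,268 (over)
Week 42–Week 44: €23,649 + €49,253 + €3,962 = €76,864 (over)
Week 43–Week 45: €49,253 + €3,962 + €1,708 = €54,923 (under)
Week 44–Week 46: €3,962 + €1,708 + €29,196 = €34,866 (under)
Week 45–Week 47: €1,708 + €29,196 + €162,423 = €193,327 (over)
5 windows exceed the threshold.

5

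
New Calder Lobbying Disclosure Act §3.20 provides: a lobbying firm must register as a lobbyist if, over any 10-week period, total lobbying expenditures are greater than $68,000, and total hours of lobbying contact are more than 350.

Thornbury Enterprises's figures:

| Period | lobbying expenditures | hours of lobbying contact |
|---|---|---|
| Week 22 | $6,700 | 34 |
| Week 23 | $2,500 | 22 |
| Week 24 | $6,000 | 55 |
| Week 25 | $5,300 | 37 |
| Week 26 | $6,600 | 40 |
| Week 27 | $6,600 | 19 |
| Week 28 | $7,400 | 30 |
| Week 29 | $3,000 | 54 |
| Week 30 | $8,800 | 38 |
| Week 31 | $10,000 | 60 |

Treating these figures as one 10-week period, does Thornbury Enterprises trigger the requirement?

Total lobbying expenditures: $6,700 + $2,500 + $6,000 + $5,300 + $6,600 + $6,600 + $7,400 + $3,000 + $8,800 + $10,000 = $62,900 (≤ $68,000).
Total hours of lobbying contact: 34 + 22 + 55 + 37 + 40 + 19 + 30 + 54 + 38 + 60 = 389 (> 350).
The test is 'and': the rule requires both, and at least one is not exceeded.

No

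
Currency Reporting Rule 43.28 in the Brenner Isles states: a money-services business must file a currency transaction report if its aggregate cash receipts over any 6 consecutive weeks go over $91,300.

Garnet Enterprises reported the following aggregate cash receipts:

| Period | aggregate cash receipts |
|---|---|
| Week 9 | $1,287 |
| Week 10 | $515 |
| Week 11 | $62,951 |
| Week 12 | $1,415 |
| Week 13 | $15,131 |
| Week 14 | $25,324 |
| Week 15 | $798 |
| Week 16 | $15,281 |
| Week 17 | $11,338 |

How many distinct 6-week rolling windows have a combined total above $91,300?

3

Week 9–Week 14: $1,287 + $515 + $62,951 + $1,415 + $15,131 + $25,324 = $106,623 (over)
Week 10–Week 15: $515 + $62,951 + $1,415 + $15,131 + $25,324 + $798 = $106,134 (over)
Week 11–Week 16: $62,951 + $1,415 + $15,131 + $25,324 + $798 + $15,281 = $120,900 (over)
Week 12–Week 17: $1,415 + $15,131 + $25,324 + $798 + $15,281 + $11,338 = $69,287 (under)
3 windows exceed the threshold.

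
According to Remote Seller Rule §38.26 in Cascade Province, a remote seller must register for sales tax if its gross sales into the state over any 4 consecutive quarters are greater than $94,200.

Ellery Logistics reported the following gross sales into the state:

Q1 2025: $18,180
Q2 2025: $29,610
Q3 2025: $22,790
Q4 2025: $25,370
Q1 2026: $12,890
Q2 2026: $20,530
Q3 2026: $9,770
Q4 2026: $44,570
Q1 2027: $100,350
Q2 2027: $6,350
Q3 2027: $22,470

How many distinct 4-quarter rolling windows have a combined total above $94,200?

4

Q1 2025–Q4 2025: $18,180 + $29,610 + $22,790 + $25,370 = $95,950 (over)
Q2 2025–Q1 2026: $29,610 + $22,790 + $25,370 + $12,890 = $90,660 (under)
Q3 2025–Q2 2026: $22,790 + $25,370 + $12,890 + $20,530 = $81,580 (under)
Q4 2025–Q3 2026: $25,370 + $12,890 + $20,530 + $9,770 = $68,560 (under)
Q1 2026–Q4 2026: $12,890 + $20,530 + $9,770 + $44,570 = $87,760 (under)
Q2 2026–Q1 2027: $20,530 + $9,770 + $44,570 + $100,350 = $175,220 (over)
Q3 2026–Q2 2027: $9,770 + $44,570 + $100,350 + $6,350 = $161,040 (over)
Q4 2026–Q3 2027: $44,570 + $100,350 + $6,350 + $22,470 = $173,740 (over)
4 windows exceed the threshold.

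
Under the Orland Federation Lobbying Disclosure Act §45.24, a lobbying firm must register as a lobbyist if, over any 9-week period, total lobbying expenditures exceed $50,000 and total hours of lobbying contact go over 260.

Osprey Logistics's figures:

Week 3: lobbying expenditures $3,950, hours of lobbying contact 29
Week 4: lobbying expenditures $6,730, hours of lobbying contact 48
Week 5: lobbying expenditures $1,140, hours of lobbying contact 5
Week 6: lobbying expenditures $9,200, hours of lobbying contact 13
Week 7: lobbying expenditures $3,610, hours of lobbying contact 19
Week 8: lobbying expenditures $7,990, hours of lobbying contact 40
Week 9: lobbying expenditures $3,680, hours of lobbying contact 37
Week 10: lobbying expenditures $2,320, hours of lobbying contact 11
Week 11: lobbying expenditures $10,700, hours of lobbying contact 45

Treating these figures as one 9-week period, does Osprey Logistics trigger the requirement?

Total lobbying expenditures: $3,950 + $6,730 + $1,140 + $9,200 + $3,610 + $7,990 + $3,680 + $2,320 + $10,700 = $49,320 (≤ $50,000).
Total hours of lobbying contact: 29 + 48 + 5 + 13 + 19 + 40 + 37 + 11 + 45 = 247 (≤ 260).
The test is 'and': the rule requires both, and at least one is not exceeded.

No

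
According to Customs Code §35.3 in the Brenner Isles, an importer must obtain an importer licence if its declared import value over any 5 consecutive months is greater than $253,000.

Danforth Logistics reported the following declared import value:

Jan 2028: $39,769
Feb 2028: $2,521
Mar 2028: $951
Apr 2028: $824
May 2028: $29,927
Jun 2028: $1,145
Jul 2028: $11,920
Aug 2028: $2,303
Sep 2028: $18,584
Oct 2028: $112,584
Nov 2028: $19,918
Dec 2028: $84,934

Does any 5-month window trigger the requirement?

No

Jan 2028–May 2028: $39,769 + $2,521 + $951 + $824 + $29,927 = $73,992 (under)
Feb 2028–Jun 2028: $2,521 + $951 + $824 + $29,927 + $1,145 = $35,368 (under)
Mar 2028–Jul 2028: $951 + $824 + $29,927 + $1,145 + $11,920 = $44,767 (under)
Apr 2028–Aug 2028: $824 + $29,927 + $1,145 + $11,920 + $2,303 = $46,119 (under)
May 2028–Sep 2028: $29,927 + $1,145 + $11,920 + $2,303 + $18,584 = $63,879 (under)
Jun 2028–Oct 2028: $1,145 + $11,920 + $2,303 + $18,584 + $112,584 = $146,536 (under)
Jul 2028–Nov 2028: $11,920 + $2,303 + $18,584 + $112,584 + $19,918 = $165,309 (under)
Aug 2028–Dec 2028: $2,303 + $18,584 + $112,584 + $19,918 + $84,934 = $238,323 (under)
No window exceeds $253,000.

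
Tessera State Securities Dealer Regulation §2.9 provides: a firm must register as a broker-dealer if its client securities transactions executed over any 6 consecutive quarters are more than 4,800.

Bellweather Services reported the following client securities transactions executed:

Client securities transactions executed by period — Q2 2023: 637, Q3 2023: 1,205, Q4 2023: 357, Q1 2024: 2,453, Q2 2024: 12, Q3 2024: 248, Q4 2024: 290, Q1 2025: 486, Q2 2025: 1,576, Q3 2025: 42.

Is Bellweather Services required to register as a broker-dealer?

Q2 2023–Q3 2024: 637 + 1,205 + 357 + 2,453 + 12 + 248 = 4,912 (over)
Q3 2023–Q4 2024: 1,205 + 357 + 2,453 + 12 + 248 + 290 = 4,565 (under)
Q4 2023–Q1 2025: 357 + 2,453 + 12 + 248 + 290 + 486 = 3,846 (under)
Q1 2024–Q2 2025: 2,453 + 12 + 248 + 290 + 486 + 1,576 = 5,065 (over)
Q2 2024–Q3 2025: 12 + 248 + 290 + 486 + 1,576 + 42 = 2,654 (under)
At least one window exceeds 4,800.

Yes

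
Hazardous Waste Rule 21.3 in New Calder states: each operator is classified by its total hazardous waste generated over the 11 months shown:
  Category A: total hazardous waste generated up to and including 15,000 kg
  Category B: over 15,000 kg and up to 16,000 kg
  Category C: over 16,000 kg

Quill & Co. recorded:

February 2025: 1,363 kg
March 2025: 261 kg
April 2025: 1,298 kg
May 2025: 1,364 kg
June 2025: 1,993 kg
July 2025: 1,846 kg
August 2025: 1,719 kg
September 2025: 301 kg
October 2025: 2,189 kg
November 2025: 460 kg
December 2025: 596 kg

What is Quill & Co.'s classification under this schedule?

Total hazardous waste generated: 1,363 kg + 261 kg + 1,298 kg + 1,364 kg + 1,993 kg + 1,846 kg + 1,719 kg + 301 kg + 2,189 kg + 460 kg + 596 kg = 13,390 kg.
13,390 kg ≤ 15,000 kg, so Category A applies.

Category A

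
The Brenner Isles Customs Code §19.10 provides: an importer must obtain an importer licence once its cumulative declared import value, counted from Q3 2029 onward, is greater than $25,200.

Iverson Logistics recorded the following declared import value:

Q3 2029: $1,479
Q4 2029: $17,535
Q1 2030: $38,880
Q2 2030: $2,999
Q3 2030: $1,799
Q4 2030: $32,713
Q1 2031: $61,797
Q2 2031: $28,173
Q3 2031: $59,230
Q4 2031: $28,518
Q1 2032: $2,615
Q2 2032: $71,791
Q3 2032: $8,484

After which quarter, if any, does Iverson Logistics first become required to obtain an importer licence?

Q1 2030

Through Q3 2029: $1,479
Through Q4 2029: $19,014
Through Q1 2030: $57,894 ← exceeds threshold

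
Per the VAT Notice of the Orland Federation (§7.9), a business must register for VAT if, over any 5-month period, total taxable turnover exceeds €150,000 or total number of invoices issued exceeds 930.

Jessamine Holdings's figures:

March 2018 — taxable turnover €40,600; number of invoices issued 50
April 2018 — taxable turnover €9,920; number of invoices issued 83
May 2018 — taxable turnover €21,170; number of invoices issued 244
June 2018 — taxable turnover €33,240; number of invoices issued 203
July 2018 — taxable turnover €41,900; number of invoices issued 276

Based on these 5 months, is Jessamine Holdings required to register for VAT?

No

Total taxable turnover: €40,600 + €9,920 + €21,170 + €33,240 + €41,900 = €146,830 (≤ €150,000).
Total number of invoices issued: 50 + 83 + 244 + 203 + 276 = 856 (≤ 930).
The test is 'or': neither threshold is exceeded.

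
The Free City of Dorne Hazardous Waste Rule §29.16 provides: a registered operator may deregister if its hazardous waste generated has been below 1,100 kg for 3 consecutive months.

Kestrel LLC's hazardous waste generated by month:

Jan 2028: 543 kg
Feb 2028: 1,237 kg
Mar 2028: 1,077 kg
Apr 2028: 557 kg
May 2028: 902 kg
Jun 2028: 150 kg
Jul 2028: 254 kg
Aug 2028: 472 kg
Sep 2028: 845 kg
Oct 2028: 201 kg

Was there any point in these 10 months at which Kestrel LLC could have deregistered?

Months below 1,100 kg: Jan 2028, Mar 2028, Apr 2028, May 2028, Jun 2028, Jul 2028, Aug 2028, Sep 2028, Oct 2028.
Longest run of consecutive months below the threshold: 8.
8 ≥ 3, so Kestrel LLC became eligible.

Yes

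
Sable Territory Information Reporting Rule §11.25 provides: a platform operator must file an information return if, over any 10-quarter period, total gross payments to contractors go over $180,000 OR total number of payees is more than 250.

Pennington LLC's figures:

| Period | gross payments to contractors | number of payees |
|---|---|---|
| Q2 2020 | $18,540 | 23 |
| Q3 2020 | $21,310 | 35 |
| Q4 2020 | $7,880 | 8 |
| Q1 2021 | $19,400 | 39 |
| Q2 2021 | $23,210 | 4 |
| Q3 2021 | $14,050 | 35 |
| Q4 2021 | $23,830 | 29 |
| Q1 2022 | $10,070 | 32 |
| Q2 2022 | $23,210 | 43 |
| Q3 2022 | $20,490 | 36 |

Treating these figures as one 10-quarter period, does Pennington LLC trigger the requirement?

Yes

Total gross payments to contractors: $18,540 + $21,310 + $7,880 + $19,400 + $23,210 + $14,050 + $23,830 + $10,070 + $23,210 + $20,490 = $181,990 (> $180,000).
Total number of payees: 23 + 35 + 8 + 39 + 4 + 35 + 29 + 32 + 43 + 36 = 284 (> 250).
The test is 'or': at least one threshold is exceeded.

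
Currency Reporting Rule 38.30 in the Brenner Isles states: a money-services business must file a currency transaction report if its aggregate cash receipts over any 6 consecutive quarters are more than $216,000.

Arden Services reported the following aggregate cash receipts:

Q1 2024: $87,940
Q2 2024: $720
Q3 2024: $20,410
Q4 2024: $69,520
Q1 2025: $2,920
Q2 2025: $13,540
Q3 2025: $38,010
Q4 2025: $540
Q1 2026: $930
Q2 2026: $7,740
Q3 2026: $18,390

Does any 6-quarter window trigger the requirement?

No

Q1 2024–Q2 2025: $87,940 + $720 + $20,410 + $69,520 + $2,920 + $13,540 = $195,050 (under)
Q2 2024–Q3 2025: $720 + $20,410 + $69,520 + $2,920 + $13,540 + $38,010 = $145,120 (under)
Q3 2024–Q4 2025: $20,410 + $69,520 + $2,920 + $13,540 + $38,010 + $540 = $144,940 (under)
Q4 2024–Q1 2026: $69,520 + $2,920 + $13,540 + $38,010 + $540 + $930 = $125,460 (under)
Q1 2025–Q2 2026: $2,920 + $13,540 + $38,010 + $540 + $930 + $7,740 = $63,680 (under)
Q2 2025–Q3 2026: $13,540 + $38,010 + $540 + $930 + $7,740 + $18,390 = $79,150 (under)
No window exceeds $216,000.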